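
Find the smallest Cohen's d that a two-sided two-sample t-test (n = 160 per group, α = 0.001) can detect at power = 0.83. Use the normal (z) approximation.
d ≈ 0.47

Minimum detectable effect (two-sample t-test, normal approximation):
d = (z_{α/2} + z_β) / √(n/2)
d = (3.291 + 0.954) / √(160/2)
d = 4.245 / 8.944
d ≈ 0.47

By Cohen's convention (0.2 small / 0.5 medium / 0.8 large): small effect.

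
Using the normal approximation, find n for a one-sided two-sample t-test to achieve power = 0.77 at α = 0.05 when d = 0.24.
n = 198 per group

Sample size formula (two-sample t-test, normal approximation):
n = 2 · ((z_α + z_β) / d)²

z_α = 1.645 (for α = 0.05, one-sided)
z_β = 0.739 (for power = 0.77)
d = 0.24

n = 2 · ((1.645 + 0.739) / 0.24)²
n = 2 · (9.933)²
n ≈ 197.33
Round up to the next whole number: n = 198 per group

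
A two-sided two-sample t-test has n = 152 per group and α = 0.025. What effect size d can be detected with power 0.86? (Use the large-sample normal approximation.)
d ≈ 0.38

Minimum detectable effect (two-sample t-test, normal approximation):
d = (z_{α/2} + z_β) / √(n/2)
d = (2.241 + 1.080) / √(152/2)
d = 3.322 / 8.718
d ≈ 0.38

By Cohen's convention (0.2 small / 0.5 medium / 0.8 large): small effect.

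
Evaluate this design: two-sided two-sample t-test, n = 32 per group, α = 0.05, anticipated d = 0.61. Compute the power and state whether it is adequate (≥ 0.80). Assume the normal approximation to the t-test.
Power ≈ 0.68; the study is underpowered (power < 0.80)

Power calculation (two-sample t-test, normal approximation):
z_β = d · √(n/2) - z_{α/2}
z_β = 0.61 · √(32/2) - 1.960
z_β = 0.61 · 4.000 - 1.960
z_β = 0.480

Power = Φ(z_β) = Φ(0.480) ≈ 0.684

Effect size d = 0.61 is medium by Cohen's convention (0.2/0.5/0.8).

Threshold: power ≥ 0.80 is conventionally adequate.
Power ≈ 0.68 → the study is underpowered (power < 0.80).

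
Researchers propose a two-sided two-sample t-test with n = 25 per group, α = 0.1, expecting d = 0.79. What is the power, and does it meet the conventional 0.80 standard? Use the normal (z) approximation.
Power ≈ 0.87; the study is adequately powered (power ≥ 0.80)

Power calculation (two-sample t-test, normal approximation):
z_β = d · √(n/2) - z_{α/2}
z_β = 0.79 · √(25/2) - 1.645
z_β = 0.79 · 3.536 - 1.645
z_β = 1.148

Power = Φ(z_β) = Φ(1.148) ≈ 0.875

Effect size d = 0.79 is medium by Cohen's convention (0.2/0.5/0.8).

Threshold: power ≥ 0.80 is conventionally adequate.
Power ≈ 0.87 → the study is adequately powered (power ≥ 0.80).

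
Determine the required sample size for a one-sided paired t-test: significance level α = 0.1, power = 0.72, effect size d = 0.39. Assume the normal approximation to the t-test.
n = 23 pairs

Sample size formula (paired t-test, normal approximation):
n = ((z_α + z_β) / d)²

z_α = 1.282 (for α = 0.1, one-sided)
z_β = 0.583 (for power = 0.72)
d = 0.39

n = ((1.282 + 0.583) / 0.39)²
n = (4.782)²
n ≈ 22.87
Round up to the next whole number: n = 23 pairs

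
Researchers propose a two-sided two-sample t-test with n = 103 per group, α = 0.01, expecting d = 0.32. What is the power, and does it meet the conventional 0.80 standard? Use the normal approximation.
Power ≈ 0.39; the study is underpowered (power < 0.80)

Power calculation (two-sample t-test, normal approximation):
z_β = d · √(n/2) - z_{α/2}
z_β = 0.32 · √(103/2) - 2.576
z_β = 0.32 · 7.176 - 2.576
z_β = -0.279

Power = Φ(z_β) = Φ(-0.279) ≈ 0.390

Effect size d = 0.32 is small by Cohen's convention (0.2/0.5/0.8).

Threshold: power ≥ 0.80 is conventionally adequate.
Power ≈ 0.39 → the study is underpowered (power < 0.80).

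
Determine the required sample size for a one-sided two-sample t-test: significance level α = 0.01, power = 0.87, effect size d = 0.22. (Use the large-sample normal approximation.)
n = 493 per group

Sample size formula (two-sample t-test, normal approximation):
n = 2 · ((z_α + z_β) / d)²

z_α = 2.326 (for α = 0.01, one-sided)
z_β = 1.126 (for power = 0.87)
d = 0.22

n = 2 · ((2.326 + 1.126) / 0.22)²
n = 2 · (15.691)²
n ≈ 492.41
Round up to the next whole number: n = 493 per group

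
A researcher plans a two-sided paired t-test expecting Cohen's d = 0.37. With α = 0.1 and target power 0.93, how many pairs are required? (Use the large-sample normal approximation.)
n = 72 pairs

Sample size formula (paired t-test, normal approximation):
n = ((z_{α/2} + z_β) / d)²

z_{α/2} = 1.645 (for α = 0.1, two-sided)
z_β = 1.476 (for power = 0.93)
d = 0.37

n = ((1.645 + 1.476) / 0.37)²
n = (8.435)²
n ≈ 71.15
Round up to the next whole number: n = 72 pairs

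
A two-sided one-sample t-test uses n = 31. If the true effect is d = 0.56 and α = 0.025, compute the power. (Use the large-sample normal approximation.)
Power ≈ 0.81

Power calculation (one-sample t-test, normal approximation):
z_β = d · √n - z_{α/2}
z_β = 0.56 · √31 - 2.241
z_β = 0.56 · 5.568 - 2.241
z_β = 0.877

Power = Φ(z_β) = Φ(0.877) ≈ 0.810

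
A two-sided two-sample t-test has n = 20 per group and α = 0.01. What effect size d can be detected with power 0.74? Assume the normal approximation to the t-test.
d ≈ 1.02

Minimum detectable effect (two-sample t-test, normal approximation):
d = (z_{α/2} + z_β) / √(n/2)
d = (2.576 + 0.643) / √(20/2)
d = 3.219 / 3.162
d ≈ 1.02

By Cohen's convention (0.2 small / 0.5 medium / 0.8 large): large effect.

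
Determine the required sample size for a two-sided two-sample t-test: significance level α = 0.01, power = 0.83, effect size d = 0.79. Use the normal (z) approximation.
n = 40 per group

Sample size formula (two-sample t-test, normal approximation):
n = 2 · ((z_{α/2} + z_β) / d)²

z_{α/2} = 2.576 (for α = 0.01, two-sided)
z_β = 0.954 (for power = 0.83)
d = 0.79

n = 2 · ((2.576 + 0.954) / 0.79)²
n = 2 · (4.468)²
n ≈ 39.93
Round up to the next whole number: n = 40 per group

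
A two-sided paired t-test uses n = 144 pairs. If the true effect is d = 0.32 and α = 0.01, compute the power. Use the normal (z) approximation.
Power ≈ 0.90

Power calculation (paired t-test, normal approximation):
z_β = d · √n - z_{α/2}
z_β = 0.32 · √144 - 2.576
z_β = 0.32 · 12.000 - 2.576
z_β = 1.264

Power = Φ(z_β) = Φ(1.264) ≈ 0.897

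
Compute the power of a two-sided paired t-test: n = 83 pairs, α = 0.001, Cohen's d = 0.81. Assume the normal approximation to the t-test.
Power ≈ 1.00

Power calculation (paired t-test, normal approximation):
z_β = d · √n - z_{α/2}
z_β = 0.81 · √83 - 3.291
z_β = 0.81 · 9.110 - 3.291
z_β = 4.089

Power = Φ(z_β) = Φ(4.089) ≈ 1.000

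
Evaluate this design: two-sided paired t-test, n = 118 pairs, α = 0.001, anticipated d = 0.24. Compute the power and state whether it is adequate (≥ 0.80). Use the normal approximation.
Power ≈ 0.25; the study is underpowered (power < 0.80)

Power calculation (paired t-test, normal approximation):
z_β = d · √n - z_{α/2}
z_β = 0.24 · √118 - 3.291
z_β = 0.24 · 10.863 - 3.291
z_β = -0.683

Power = Φ(z_β) = Φ(-0.683) ≈ 0.247

Effect size d = 0.24 is small by Cohen's convention (0.2/0.5/0.8).

Threshold: power ≥ 0.80 is conventionally adequate.
Power ≈ 0.25 → the study is underpowered (power < 0.80).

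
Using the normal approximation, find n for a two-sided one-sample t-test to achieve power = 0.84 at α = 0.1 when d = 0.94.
n = 8

Sample size formula (one-sample t-test, normal approximation):
n = ((z_{α/2} + z_β) / d)²

z_{α/2} = 1.645 (for α = 0.1, two-sided)
z_β = 0.994 (for power = 0.84)
d = 0.94

n = ((1.645 + 0.994) / 0.94)²
n = (2.807)²
n ≈ 7.88
Round up to the next whole number: n = 8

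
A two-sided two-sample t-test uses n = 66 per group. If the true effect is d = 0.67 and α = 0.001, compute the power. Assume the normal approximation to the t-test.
Power ≈ 0.71

Power calculation (two-sample t-test, normal approximation):
z_β = d · √(n/2) - z_{α/2}
z_β = 0.67 · √(66/2) - 3.291
z_β = 0.67 · 5.745 - 3.291
z_β = 0.558

Power = Φ(z_β) = Φ(0.558) ≈ 0.712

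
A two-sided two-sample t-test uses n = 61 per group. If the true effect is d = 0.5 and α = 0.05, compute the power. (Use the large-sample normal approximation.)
Power ≈ 0.79

Power calculation (two-sample t-test, normal approximation):
z_β = d · √(n/2) - z_{α/2}
z_β = 0.5 · √(61/2) - 1.960
z_β = 0.5 · 5.523 - 1.960
z_β = 0.801

Power = Φ(z_β) = Φ(0.801) ≈ 0.789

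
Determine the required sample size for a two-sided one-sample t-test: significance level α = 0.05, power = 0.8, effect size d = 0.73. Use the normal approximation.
n = 15

Sample size formula (one-sample t-test, normal approximation):
n = ((z_{α/2} + z_β) / d)²

z_{α/2} = 1.960 (for α = 0.05, two-sided)
z_β = 0.842 (for power = 0.8)
d = 0.73

n = ((1.960 + 0.842) / 0.73)²
n = (3.838)²
n ≈ 14.73
Round up to the next whole number: n = 15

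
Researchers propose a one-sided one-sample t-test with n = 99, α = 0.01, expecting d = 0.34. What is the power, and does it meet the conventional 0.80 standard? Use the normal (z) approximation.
Power ≈ 0.85; the study is adequately powered (power ≥ 0.80)

Power calculation (one-sample t-test, normal approximation):
z_β = d · √n - z_α
z_β = 0.34 · √99 - 2.326
z_β = 0.34 · 9.950 - 2.326
z_β = 1.057

Power = Φ(z_β) = Φ(1.057) ≈ 0.855

Effect size d = 0.34 is small by Cohen's convention (0.2/0.5/0.8).

Threshold: power ≥ 0.80 is conventionally adequate.
Power ≈ 0.85 → the study is adequately powered (power ≥ 0.80).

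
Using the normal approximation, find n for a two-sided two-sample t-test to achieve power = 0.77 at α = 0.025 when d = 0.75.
n = 32 per group

Sample size formula (two-sample t-test, normal approximation):
n = 2 · ((z_{α/2} + z_β) / d)²

z_{α/2} = 2.241 (for α = 0.025, two-sided)
z_β = 0.739 (for power = 0.77)
d = 0.75

n = 2 · ((2.241 + 0.739) / 0.75)²
n = 2 · (3.973)²
n ≈ 31.57
Round up to the next whole number: n = 32 per group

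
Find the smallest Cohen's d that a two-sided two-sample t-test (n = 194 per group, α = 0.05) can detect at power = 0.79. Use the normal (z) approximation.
d ≈ 0.28

Minimum detectable effect (two-sample t-test, normal approximation):
d = (z_{α/2} + z_β) / √(n/2)
d = (1.960 + 0.806) / √(194/2)
d = 2.766 / 9.849
d ≈ 0.28

By Cohen's convention (0.2 small / 0.5 medium / 0.8 large): small effect.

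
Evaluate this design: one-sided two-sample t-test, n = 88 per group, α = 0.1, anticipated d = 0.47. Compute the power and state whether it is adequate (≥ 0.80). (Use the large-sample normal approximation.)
Power ≈ 0.97; the study is adequately powered (power ≥ 0.80)

Power calculation (two-sample t-test, normal approximation):
z_β = d · √(n/2) - z_α
z_β = 0.47 · √(88/2) - 1.282
z_β = 0.47 · 6.633 - 1.282
z_β = 1.836

Power = Φ(z_β) = Φ(1.836) ≈ 0.967

Effect size d = 0.47 is small by Cohen's convention (0.2/0.5/0.8).

Threshold: power ≥ 0.80 is conventionally adequate.
Power ≈ 0.97 → the study is adequately powered (power ≥ 0.80).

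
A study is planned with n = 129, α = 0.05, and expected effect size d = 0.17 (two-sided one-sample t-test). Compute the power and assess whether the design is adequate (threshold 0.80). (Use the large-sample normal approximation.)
Power ≈ 0.49; the study is underpowered (power < 0.80)

Power calculation (one-sample t-test, normal approximation):
z_β = d · √n - z_{α/2}
z_β = 0.17 · √129 - 1.960
z_β = 0.17 · 11.358 - 1.960
z_β = -0.029

Power = Φ(z_β) = Φ(-0.029) ≈ 0.488

Effect size d = 0.17 is very small by Cohen's convention (0.2/0.5/0.8).

Threshold: power ≥ 0.80 is conventionally adequate.
Power ≈ 0.49 → the study is underpowered (power < 0.80).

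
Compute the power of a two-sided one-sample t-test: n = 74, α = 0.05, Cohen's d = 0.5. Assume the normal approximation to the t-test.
Power ≈ 0.99

Power calculation (one-sample t-test, normal approximation):
z_β = d · √n - z_{α/2}
z_β = 0.5 · √74 - 1.960
z_β = 0.5 · 8.602 - 1.960
z_β = 2.341

Power = Φ(z_β) = Φ(2.341) ≈ 0.990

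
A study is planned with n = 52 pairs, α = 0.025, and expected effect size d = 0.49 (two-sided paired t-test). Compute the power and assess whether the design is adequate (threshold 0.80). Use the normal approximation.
Power ≈ 0.90; the study is adequately powered (power ≥ 0.80)

Power calculation (paired t-test, normal approximation):
z_β = d · √n - z_{α/2}
z_β = 0.49 · √52 - 2.241
z_β = 0.49 · 7.211 - 2.241
z_β = 1.292

Power = Φ(z_β) = Φ(1.292) ≈ 0.902

Effect size d = 0.49 is small by Cohen's convention (0.2/0.5/0.8).

Threshold: power ≥ 0.80 is conventionally adequate.
Power ≈ 0.90 → the study is adequately powered (power ≥ 0.80).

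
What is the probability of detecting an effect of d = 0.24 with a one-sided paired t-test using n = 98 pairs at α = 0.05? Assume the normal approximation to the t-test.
Power ≈ 0.77

Power calculation (paired t-test, normal approximation):
z_β = d · √n - z_α
z_β = 0.24 · √98 - 1.645
z_β = 0.24 · 9.899 - 1.645
z_β = 0.731

Power = Φ(z_β) = Φ(0.731) ≈ 0.768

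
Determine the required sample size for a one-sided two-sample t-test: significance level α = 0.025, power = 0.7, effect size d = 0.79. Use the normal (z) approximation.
n = 20 per group

Sample size formula (two-sample t-test, normal approximation):
n = 2 · ((z_α + z_β) / d)²

z_α = 1.960 (for α = 0.025, one-sided)
z_β = 0.524 (for power = 0.7)
d = 0.79

n = 2 · ((1.960 + 0.524) / 0.79)²
n = 2 · (3.144)²
n ≈ 19.77
Round up to the next whole number: n = 20 per group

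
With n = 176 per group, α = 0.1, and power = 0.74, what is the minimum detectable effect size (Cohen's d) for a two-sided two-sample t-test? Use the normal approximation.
d ≈ 0.24

Minimum detectable effect (two-sample t-test, normal approximation):
d = (z_{α/2} + z_β) / √(n/2)
d = (1.645 + 0.643) / √(176/2)
d = 2.288 / 9.381
d ≈ 0.24

By Cohen's convention (0.2 small / 0.5 medium / 0.8 large): small effect.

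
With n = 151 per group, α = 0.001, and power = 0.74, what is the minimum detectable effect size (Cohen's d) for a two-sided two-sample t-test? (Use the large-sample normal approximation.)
d ≈ 0.45

Minimum detectable effect (two-sample t-test, normal approximation):
d = (z_{α/2} + z_β) / √(n/2)
d = (3.291 + 0.643) / √(151/2)
d = 3.934 / 8.689
d ≈ 0.45

By Cohen's convention (0.2 small / 0.5 medium / 0.8 large): small effect.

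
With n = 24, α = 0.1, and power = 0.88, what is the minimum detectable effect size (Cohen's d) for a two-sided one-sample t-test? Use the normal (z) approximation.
d ≈ 0.58

Minimum detectable effect (one-sample t-test, normal approximation):
d = (z_{α/2} + z_β) / √n
d = (1.645 + 1.175) / √24
d = 2.820 / 4.899
d ≈ 0.58

By Cohen's convention (0.2 small / 0.5 medium / 0.8 large): medium effect.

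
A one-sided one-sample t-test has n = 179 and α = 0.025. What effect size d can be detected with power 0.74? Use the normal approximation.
d ≈ 0.19

Minimum detectable effect (one-sample t-test, normal approximation):
d = (z_α + z_β) / √n
d = (1.960 + 0.643) / √179
d = 2.603 / 13.379
d ≈ 0.19

By Cohen's convention (0.2 small / 0.5 medium / 0.8 large): very small effect.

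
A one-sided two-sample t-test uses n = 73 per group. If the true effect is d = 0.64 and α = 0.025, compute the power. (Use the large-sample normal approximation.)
Power ≈ 0.97

Power calculation (two-sample t-test, normal approximation):
z_β = d · √(n/2) - z_α
z_β = 0.64 · √(73/2) - 1.960
z_β = 0.64 · 6.042 - 1.960
z_β = 1.907

Power = Φ(z_β) = Φ(1.907) ≈ 0.972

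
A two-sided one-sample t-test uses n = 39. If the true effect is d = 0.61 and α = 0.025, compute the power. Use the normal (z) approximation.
Power ≈ 0.94

Power calculation (one-sample t-test, normal approximation):
z_β = d · √n - z_{α/2}
z_β = 0.61 · √39 - 2.241
z_β = 0.61 · 6.245 - 2.241
z_β = 1.568

Power = Φ(z_β) = Φ(1.568) ≈ 0.942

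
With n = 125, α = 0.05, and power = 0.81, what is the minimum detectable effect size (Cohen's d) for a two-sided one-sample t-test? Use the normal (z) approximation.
d ≈ 0.25

Minimum detectable effect (one-sample t-test, normal approximation):
d = (z_{α/2} + z_β) / √n
d = (1.960 + 0.878) / √125
d = 2.838 / 11.180
d ≈ 0.25

By Cohen's convention (0.2 small / 0.5 medium / 0.8 large): small effect.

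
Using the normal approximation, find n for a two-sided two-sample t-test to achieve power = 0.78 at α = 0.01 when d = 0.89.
n = 29 per group

Sample size formula (two-sample t-test, normal approximation):
n = 2 · ((z_{α/2} + z_β) / d)²

z_{α/2} = 2.576 (for α = 0.01, two-sided)
z_β = 0.772 (for power = 0.78)
d = 0.89

n = 2 · ((2.576 + 0.772) / 0.89)²
n = 2 · (3.762)²
n ≈ 28.31
Round up to the next whole number: n = 29 per group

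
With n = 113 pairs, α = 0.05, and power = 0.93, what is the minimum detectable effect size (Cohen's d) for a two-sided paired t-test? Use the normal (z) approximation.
d ≈ 0.32

Minimum detectable effect (paired t-test, normal approximation):
d = (z_{α/2} + z_β) / √n
d = (1.960 + 1.476) / √113
d = 3.436 / 10.630
d ≈ 0.32

By Cohen's convention (0.2 small / 0.5 medium / 0.8 large): small effect.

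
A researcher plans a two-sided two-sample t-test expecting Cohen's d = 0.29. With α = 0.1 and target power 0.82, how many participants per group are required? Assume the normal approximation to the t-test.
n = 156 per group

Sample size formula (two-sample t-test, normal approximation):
n = 2 · ((z_{α/2} + z_β) / d)²

z_{α/2} = 1.645 (for α = 0.1, two-sided)
z_β = 0.915 (for power = 0.82)
d = 0.29

n = 2 · ((1.645 + 0.915) / 0.29)²
n = 2 · (8.828)²
n ≈ 155.87
Round up to the next whole number: n = 156 per group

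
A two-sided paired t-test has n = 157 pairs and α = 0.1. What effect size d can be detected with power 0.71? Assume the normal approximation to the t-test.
d ≈ 0.18

Minimum detectable effect (paired t-test, normal approximation):
d = (z_{α/2} + z_β) / √n
d = (1.645 + 0.553) / √157
d = 2.198 / 12.530
d ≈ 0.18

By Cohen's convention (0.2 small / 0.5 medium / 0.8 large): very small effect.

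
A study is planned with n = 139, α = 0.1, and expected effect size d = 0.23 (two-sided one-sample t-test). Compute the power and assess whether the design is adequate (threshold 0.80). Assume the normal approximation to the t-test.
Power ≈ 0.86; the study is adequately powered (power ≥ 0.80)

Power calculation (one-sample t-test, normal approximation):
z_β = d · √n - z_{α/2}
z_β = 0.23 · √139 - 1.645
z_β = 0.23 · 11.790 - 1.645
z_β = 1.067

Power = Φ(z_β) = Φ(1.067) ≈ 0.857

Effect size d = 0.23 is small by Cohen's convention (0.2/0.5/0.8).

Threshold: power ≥ 0.80 is conventionally adequate.
Power ≈ 0.86 → the study is adequately powered (power ≥ 0.80).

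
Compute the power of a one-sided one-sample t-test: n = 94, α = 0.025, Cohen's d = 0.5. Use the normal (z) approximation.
Power ≈ 1.00

Power calculation (one-sample t-test, normal approximation):
z_β = d · √n - z_α
z_β = 0.5 · √94 - 1.960
z_β = 0.5 · 9.695 - 1.960
z_β = 2.888

Power = Φ(z_β) = Φ(2.888) ≈ 0.998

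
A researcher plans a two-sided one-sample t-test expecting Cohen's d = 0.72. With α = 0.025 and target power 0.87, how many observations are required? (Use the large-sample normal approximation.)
n = 22

Sample size formula (one-sample t-test, normal approximation):
n = ((z_{α/2} + z_β) / d)²

z_{α/2} = 2.241 (for α = 0.025, two-sided)
z_β = 1.126 (for power = 0.87)
d = 0.72

n = ((2.241 + 1.126) / 0.72)²
n = (4.676)²
n ≈ 21.86
Round up to the next whole number: n = 22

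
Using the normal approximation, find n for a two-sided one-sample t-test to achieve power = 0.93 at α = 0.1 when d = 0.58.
n = 29

Sample size formula (one-sample t-test, normal approximation):
n = ((z_{α/2} + z_β) / d)²

z_{α/2} = 1.645 (for α = 0.1, two-sided)
z_β = 1.476 (for power = 0.93)
d = 0.58

n = ((1.645 + 1.476) / 0.58)²
n = (5.381)²
n ≈ 28.96
Round up to the next whole number: n = 29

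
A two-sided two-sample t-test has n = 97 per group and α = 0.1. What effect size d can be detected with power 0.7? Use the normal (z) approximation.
d ≈ 0.31

Minimum detectable effect (two-sample t-test, normal approximation):
d = (z_{α/2} + z_β) / √(n/2)
d = (1.645 + 0.524) / √(97/2)
d = 2.169 / 6.964
d ≈ 0.31

By Cohen's convention (0.2 small / 0.5 medium / 0.8 large): small effect.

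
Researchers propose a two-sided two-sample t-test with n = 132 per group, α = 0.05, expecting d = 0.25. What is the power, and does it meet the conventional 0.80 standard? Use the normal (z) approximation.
Power ≈ 0.53; the study is underpowered (power < 0.80)

Power calculation (two-sample t-test, normal approximation):
z_β = d · √(n/2) - z_{α/2}
z_β = 0.25 · √(132/2) - 1.960
z_β = 0.25 · 8.124 - 1.960
z_β = 0.071

Power = Φ(z_β) = Φ(0.071) ≈ 0.528

Effect size d = 0.25 is small by Cohen's convention (0.2/0.5/0.8).

Threshold: power ≥ 0.80 is conventionally adequate.
Power ≈ 0.53 → the study is underpowered (power < 0.80).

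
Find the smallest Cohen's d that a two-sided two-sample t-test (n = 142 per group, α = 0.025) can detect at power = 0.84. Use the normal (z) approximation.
d ≈ 0.38

Minimum detectable effect (two-sample t-test, normal approximation):
d = (z_{α/2} + z_β) / √(n/2)
d = (2.241 + 0.994) / √(142/2)
d = 3.236 / 8.426
d ≈ 0.38

By Cohen's convention (0.2 small / 0.5 medium / 0.8 large): small effect.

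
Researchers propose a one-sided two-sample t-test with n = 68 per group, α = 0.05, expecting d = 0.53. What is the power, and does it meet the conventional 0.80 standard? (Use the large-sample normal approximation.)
Power ≈ 0.93; the study is adequately powered (power ≥ 0.80)

Power calculation (two-sample t-test, normal approximation):
z_β = d · √(n/2) - z_α
z_β = 0.53 · √(68/2) - 1.645
z_β = 0.53 · 5.831 - 1.645
z_β = 1.446

Power = Φ(z_β) = Φ(1.446) ≈ 0.926

Effect size d = 0.53 is medium by Cohen's convention (0.2/0.5/0.8).

Threshold: power ≥ 0.80 is conventionally adequate.
Power ≈ 0.93 → the study is adequately powered (power ≥ 0.80).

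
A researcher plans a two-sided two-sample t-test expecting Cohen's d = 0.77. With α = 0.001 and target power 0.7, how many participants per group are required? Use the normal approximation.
n = 50 per group

Sample size formula (two-sample t-test, normal approximation):
n = 2 · ((z_{α/2} + z_β) / d)²

z_{α/2} = 3.291 (for α = 0.001, two-sided)
z_β = 0.524 (for power = 0.7)
d = 0.77

n = 2 · ((3.291 + 0.524) / 0.77)²
n = 2 · (4.955)²
n ≈ 49.10
Round up to the next whole number: n = 50 per group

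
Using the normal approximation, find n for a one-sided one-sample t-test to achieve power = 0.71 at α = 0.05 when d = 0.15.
n = 215

Sample size formula (one-sample t-test, normal approximation):
n = ((z_α + z_β) / d)²

z_α = 1.645 (for α = 0.05, one-sided)
z_β = 0.553 (for power = 0.71)
d = 0.15

n = ((1.645 + 0.553) / 0.15)²
n = (14.653)²
n ≈ 214.71
Round up to the next whole number: n = 215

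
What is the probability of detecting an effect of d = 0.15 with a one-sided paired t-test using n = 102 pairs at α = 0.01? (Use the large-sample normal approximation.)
Power ≈ 0.21

Power calculation (paired t-test, normal approximation):
z_β = d · √n - z_α
z_β = 0.15 · √102 - 2.326
z_β = 0.15 · 10.100 - 2.326
z_β = -0.811

Power = Φ(z_β) = Φ(-0.811) ≈ 0.209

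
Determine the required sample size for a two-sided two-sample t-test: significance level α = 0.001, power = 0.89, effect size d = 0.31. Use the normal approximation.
n = 425 per group

Sample size formula (two-sample t-test, normal approximation):
n = 2 · ((z_{α/2} + z_β) / d)²

z_{α/2} = 3.291 (for α = 0.001, two-sided)
z_β = 1.227 (for power = 0.89)
d = 0.31

n = 2 · ((3.291 + 1.227) / 0.31)²
n = 2 · (14.574)²
n ≈ 424.80
Round up to the next whole number: n = 425 per group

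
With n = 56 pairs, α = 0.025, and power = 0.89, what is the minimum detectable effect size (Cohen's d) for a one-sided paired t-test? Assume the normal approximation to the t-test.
d ≈ 0.43

Minimum detectable effect (paired t-test, normal approximation):
d = (z_α + z_β) / √n
d = (1.960 + 1.227) / √56
d = 3.186 / 7.483
d ≈ 0.43

By Cohen's convention (0.2 small / 0.5 medium / 0.8 large): small effect.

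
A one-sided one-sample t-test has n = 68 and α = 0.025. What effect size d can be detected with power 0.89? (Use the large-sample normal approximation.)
d ≈ 0.39

Minimum detectable effect (one-sample t-test, normal approximation):
d = (z_α + z_β) / √n
d = (1.960 + 1.227) / √68
d = 3.186 / 8.246
d ≈ 0.39

By Cohen's convention (0.2 small / 0.5 medium / 0.8 large): small effect.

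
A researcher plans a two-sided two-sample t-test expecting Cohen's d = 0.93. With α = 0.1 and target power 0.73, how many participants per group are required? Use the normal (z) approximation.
n = 12 per group

Sample size formula (two-sample t-test, normal approximation):
n = 2 · ((z_{α/2} + z_β) / d)²

z_{α/2} = 1.645 (for α = 0.1, two-sided)
z_β = 0.613 (for power = 0.73)
d = 0.93

n = 2 · ((1.645 + 0.613) / 0.93)²
n = 2 · (2.428)²
n ≈ 11.79
Round up to the next whole number: n = 12 per group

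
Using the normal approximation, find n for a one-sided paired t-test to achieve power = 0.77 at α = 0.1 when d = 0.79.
n = 7 pairs

Sample size formula (paired t-test, normal approximation):
n = ((z_α + z_β) / d)²

z_α = 1.282 (for α = 0.1, one-sided)
z_β = 0.739 (for power = 0.77)
d = 0.79

n = ((1.282 + 0.739) / 0.79)²
n = (2.558)²
n ≈ 6.54
Round up to the next whole number: n = 7 pairs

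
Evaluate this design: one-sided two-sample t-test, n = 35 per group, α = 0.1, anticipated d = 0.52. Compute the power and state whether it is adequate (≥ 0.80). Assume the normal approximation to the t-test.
Power ≈ 0.81; the study is adequately powered (power ≥ 0.80)

Power calculation (two-sample t-test, normal approximation):
z_β = d · √(n/2) - z_α
z_β = 0.52 · √(35/2) - 1.282
z_β = 0.52 · 4.183 - 1.282
z_β = 0.894

Power = Φ(z_β) = Φ(0.894) ≈ 0.814

Effect size d = 0.52 is medium by Cohen's convention (0.2/0.5/0.8).

Threshold: power ≥ 0.80 is conventionally adequate.
Power ≈ 0.81 → the study is adequately powered (power ≥ 0.80).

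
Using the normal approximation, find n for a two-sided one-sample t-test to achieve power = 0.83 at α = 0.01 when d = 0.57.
n = 39

Sample size formula (one-sample t-test, normal approximation):
n = ((z_{α/2} + z_β) / d)²

z_{α/2} = 2.576 (for α = 0.01, two-sided)
z_β = 0.954 (for power = 0.83)
d = 0.57

n = ((2.576 + 0.954) / 0.57)²
n = (6.193)²
n ≈ 38.35
Round up to the next whole number: n = 39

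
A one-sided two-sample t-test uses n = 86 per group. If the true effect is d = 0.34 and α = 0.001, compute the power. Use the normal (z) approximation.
Power ≈ 0.19

Power calculation (two-sample t-test, normal approximation):
z_β = d · √(n/2) - z_α
z_β = 0.34 · √(86/2) - 3.090
z_β = 0.34 · 6.557 - 3.090
z_β = -0.861

Power = Φ(z_β) = Φ(-0.861) ≈ 0.195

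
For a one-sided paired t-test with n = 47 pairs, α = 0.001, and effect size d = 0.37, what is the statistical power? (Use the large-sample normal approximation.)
Power ≈ 0.29

Power calculation (paired t-test, normal approximation):
z_β = d · √n - z_α
z_β = 0.37 · √47 - 3.090
z_β = 0.37 · 6.856 - 3.090
z_β = -0.554

Power = Φ(z_β) = Φ(-0.554) ≈ 0.290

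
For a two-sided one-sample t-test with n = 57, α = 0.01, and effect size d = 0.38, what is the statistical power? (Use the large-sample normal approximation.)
Power ≈ 0.62

Power calculation (one-sample t-test, normal approximation):
z_β = d · √n - z_{α/2}
z_β = 0.38 · √57 - 2.576
z_β = 0.38 · 7.550 - 2.576
z_β = 0.293

Power = Φ(z_β) = Φ(0.293) ≈ 0.615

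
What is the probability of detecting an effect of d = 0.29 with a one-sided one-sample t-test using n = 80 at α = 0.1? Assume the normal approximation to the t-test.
Power ≈ 0.91

Power calculation (one-sample t-test, normal approximation):
z_β = d · √n - z_α
z_β = 0.29 · √80 - 1.282
z_β = 0.29 · 8.944 - 1.282
z_β = 1.312

Power = Φ(z_β) = Φ(1.312) ≈ 0.905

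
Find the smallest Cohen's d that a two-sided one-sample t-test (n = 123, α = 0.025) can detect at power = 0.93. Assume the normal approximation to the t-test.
d ≈ 0.34

Minimum detectable effect (one-sample t-test, normal approximation):
d = (z_{α/2} + z_β) / √n
d = (2.241 + 1.476) / √123
d = 3.717 / 11.091
d ≈ 0.34

By Cohen's convention (0.2 small / 0.5 medium / 0.8 large): small effect.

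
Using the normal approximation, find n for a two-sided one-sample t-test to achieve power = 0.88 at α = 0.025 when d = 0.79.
n = 19

Sample size formula (one-sample t-test, normal approximation):
n = ((z_{α/2} + z_β) / d)²

z_{α/2} = 2.241 (for α = 0.025, two-sided)
z_β = 1.175 (for power = 0.88)
d = 0.79

n = ((2.241 + 1.175) / 0.79)²
n = (4.324)²
n ≈ 18.70
Round up to the next whole number: n = 19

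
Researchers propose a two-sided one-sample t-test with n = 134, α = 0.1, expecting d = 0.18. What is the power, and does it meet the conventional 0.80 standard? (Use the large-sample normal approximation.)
Power ≈ 0.67; the study is underpowered (power < 0.80)

Power calculation (one-sample t-test, normal approximation):
z_β = d · √n - z_{α/2}
z_β = 0.18 · √134 - 1.645
z_β = 0.18 · 11.576 - 1.645
z_β = 0.439

Power = Φ(z_β) = Φ(0.439) ≈ 0.670

Effect size d = 0.18 is very small by Cohen's convention (0.2/0.5/0.8).

Threshold: power ≥ 0.80 is conventionally adequate.
Power ≈ 0.67 → the study is underpowered (power < 0.80).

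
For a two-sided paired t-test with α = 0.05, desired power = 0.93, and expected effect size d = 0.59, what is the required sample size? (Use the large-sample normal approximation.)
n = 34 pairs

Sample size formula (paired t-test, normal approximation):
n = ((z_{α/2} + z_β) / d)²

z_{α/2} = 1.960 (for α = 0.05, two-sided)
z_β = 1.476 (for power = 0.93)
d = 0.59

n = ((1.960 + 1.476) / 0.59)²
n = (5.824)²
n ≈ 33.92
Round up to the next whole number: n = 34 pairs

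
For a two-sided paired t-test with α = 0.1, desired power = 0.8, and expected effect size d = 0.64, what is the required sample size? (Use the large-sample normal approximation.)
n = 16 pairs

Sample size formula (paired t-test, normal approximation):
n = ((z_{α/2} + z_β) / d)²

z_{α/2} = 1.645 (for α = 0.1, two-sided)
z_β = 0.842 (for power = 0.8)
d = 0.64

n = ((1.645 + 0.842) / 0.64)²
n = (3.886)²
n ≈ 15.10
Round up to the next whole number: n = 16 pairs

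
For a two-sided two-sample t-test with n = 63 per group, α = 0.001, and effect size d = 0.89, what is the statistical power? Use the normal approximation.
Power ≈ 0.96

Power calculation (two-sample t-test, normal approximation):
z_β = d · √(n/2) - z_{α/2}
z_β = 0.89 · √(63/2) - 3.291
z_β = 0.89 · 5.612 - 3.291
z_β = 1.705

Power = Φ(z_β) = Φ(1.705) ≈ 0.956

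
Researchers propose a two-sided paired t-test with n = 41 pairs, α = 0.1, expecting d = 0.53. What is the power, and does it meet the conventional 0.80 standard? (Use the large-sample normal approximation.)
Power ≈ 0.96; the study is adequately powered (power ≥ 0.80)

Power calculation (paired t-test, normal approximation):
z_β = d · √n - z_{α/2}
z_β = 0.53 · √41 - 1.645
z_β = 0.53 · 6.403 - 1.645
z_β = 1.749

Power = Φ(z_β) = Φ(1.749) ≈ 0.960

Effect size d = 0.53 is medium by Cohen's convention (0.2/0.5/0.8).

Threshold: power ≥ 0.80 is conventionally adequate.
Power ≈ 0.96 → the study is adequately powered (power ≥ 0.80).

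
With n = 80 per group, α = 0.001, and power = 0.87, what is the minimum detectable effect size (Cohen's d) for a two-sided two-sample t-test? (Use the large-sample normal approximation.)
d ≈ 0.70

Minimum detectable effect (two-sample t-test, normal approximation):
d = (z_{α/2} + z_β) / √(n/2)
d = (3.291 + 1.126) / √(80/2)
d = 4.417 / 6.325
d ≈ 0.70

By Cohen's convention (0.2 small / 0.5 medium / 0.8 large): medium effect.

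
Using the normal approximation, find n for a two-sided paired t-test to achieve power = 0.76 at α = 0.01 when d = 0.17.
n = 373 pairs

Sample size formula (paired t-test, normal approximation):
n = ((z_{α/2} + z_β) / d)²

z_{α/2} = 2.576 (for α = 0.01, two-sided)
z_β = 0.706 (for power = 0.76)
d = 0.17

n = ((2.576 + 0.706) / 0.17)²
n = (19.306)²
n ≈ 372.72
Round up to the next whole number: n = 373 pairs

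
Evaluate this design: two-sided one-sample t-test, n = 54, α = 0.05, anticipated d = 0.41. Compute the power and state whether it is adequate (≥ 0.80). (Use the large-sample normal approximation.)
Power ≈ 0.85; the study is adequately powered (power ≥ 0.80)

Power calculation (one-sample t-test, normal approximation):
z_β = d · √n - z_{α/2}
z_β = 0.41 · √54 - 1.960
z_β = 0.41 · 7.348 - 1.960
z_β = 1.053

Power = Φ(z_β) = Φ(1.053) ≈ 0.854

Effect size d = 0.41 is small by Cohen's convention (0.2/0.5/0.8).

Threshold: power ≥ 0.80 is conventionally adequate.
Power ≈ 0.85 → the study is adequately powered (power ≥ 0.80).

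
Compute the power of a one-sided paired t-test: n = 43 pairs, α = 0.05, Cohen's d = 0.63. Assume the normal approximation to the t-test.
Power ≈ 0.99

Power calculation (paired t-test, normal approximation):
z_β = d · √n - z_α
z_β = 0.63 · √43 - 1.645
z_β = 0.63 · 6.557 - 1.645
z_β = 2.486

Power = Φ(z_β) = Φ(2.486) ≈ 0.994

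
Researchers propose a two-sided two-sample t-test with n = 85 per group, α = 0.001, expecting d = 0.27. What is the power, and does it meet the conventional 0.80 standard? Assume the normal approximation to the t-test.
Power ≈ 0.06; the study is underpowered (power < 0.80)

Power calculation (two-sample t-test, normal approximation):
z_β = d · √(n/2) - z_{α/2}
z_β = 0.27 · √(85/2) - 3.291
z_β = 0.27 · 6.519 - 3.291
z_β = -1.530

Power = Φ(z_β) = Φ(-1.530) ≈ 0.063

Effect size d = 0.27 is small by Cohen's convention (0.2/0.5/0.8).

Threshold: power ≥ 0.80 is conventionally adequate.
Power ≈ 0.06 → the study is underpowered (power < 0.80).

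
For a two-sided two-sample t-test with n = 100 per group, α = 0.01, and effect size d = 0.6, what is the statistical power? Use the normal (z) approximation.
Power ≈ 0.95

Power calculation (two-sample t-test, normal approximation):
z_β = d · √(n/2) - z_{α/2}
z_β = 0.6 · √(100/2) - 2.576
z_β = 0.6 · 7.071 - 2.576
z_β = 1.667

Power = Φ(z_β) = Φ(1.667) ≈ 0.952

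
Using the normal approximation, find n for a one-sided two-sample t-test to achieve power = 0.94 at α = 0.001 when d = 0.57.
n = 133 per group

Sample size formula (two-sample t-test, normal approximation):
n = 2 · ((z_α + z_β) / d)²

z_α = 3.090 (for α = 0.001, one-sided)
z_β = 1.555 (for power = 0.94)
d = 0.57

n = 2 · ((3.090 + 1.555) / 0.57)²
n = 2 · (8.149)²
n ≈ 132.81
Round up to the next whole number: n = 133 per group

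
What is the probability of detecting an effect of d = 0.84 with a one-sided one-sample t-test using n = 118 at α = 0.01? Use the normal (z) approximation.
Power ≈ 1.00

Power calculation (one-sample t-test, normal approximation):
z_β = d · √n - z_α
z_β = 0.84 · √118 - 2.326
z_β = 0.84 · 10.863 - 2.326
z_β = 6.798

Power = Φ(z_β) = Φ(6.798) ≈ 1.000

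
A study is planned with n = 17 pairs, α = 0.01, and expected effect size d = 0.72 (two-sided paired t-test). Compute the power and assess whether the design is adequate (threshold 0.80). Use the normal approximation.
Power ≈ 0.65; the study is underpowered (power < 0.80)

Power calculation (paired t-test, normal approximation):
z_β = d · √n - z_{α/2}
z_β = 0.72 · √17 - 2.576
z_β = 0.72 · 4.123 - 2.576
z_β = 0.393

Power = Φ(z_β) = Φ(0.393) ≈ 0.653

Effect size d = 0.72 is medium by Cohen's convention (0.2/0.5/0.8).

Threshold: power ≥ 0.80 is conventionally adequate.
Power ≈ 0.65 → the study is underpowered (power < 0.80).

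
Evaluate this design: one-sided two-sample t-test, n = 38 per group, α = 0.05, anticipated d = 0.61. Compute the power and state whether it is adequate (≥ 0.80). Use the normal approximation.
Power ≈ 0.84; the study is adequately powered (power ≥ 0.80)

Power calculation (two-sample t-test, normal approximation):
z_β = d · √(n/2) - z_α
z_β = 0.61 · √(38/2) - 1.645
z_β = 0.61 · 4.359 - 1.645
z_β = 1.014

Power = Φ(z_β) = Φ(1.014) ≈ 0.845

Effect size d = 0.61 is medium by Cohen's convention (0.2/0.5/0.8).

Threshold: power ≥ 0.80 is conventionally adequate.
Power ≈ 0.84 → the study is adequately powered (power ≥ 0.80).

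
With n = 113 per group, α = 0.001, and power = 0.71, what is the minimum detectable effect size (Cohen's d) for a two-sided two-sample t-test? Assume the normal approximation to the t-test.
d ≈ 0.51

Minimum detectable effect (two-sample t-test, normal approximation):
d = (z_{α/2} + z_β) / √(n/2)
d = (3.291 + 0.553) / √(113/2)
d = 3.844 / 7.517
d ≈ 0.51

By Cohen's convention (0.2 small / 0.5 medium / 0.8 large): medium effect.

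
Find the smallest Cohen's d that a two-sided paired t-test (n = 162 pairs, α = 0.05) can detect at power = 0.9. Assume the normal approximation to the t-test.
d ≈ 0.25

Minimum detectable effect (paired t-test, normal approximation):
d = (z_{α/2} + z_β) / √n
d = (1.960 + 1.282) / √162
d = 3.242 / 12.728
d ≈ 0.25

By Cohen's convention (0.2 small / 0.5 medium / 0.8 large): small effect.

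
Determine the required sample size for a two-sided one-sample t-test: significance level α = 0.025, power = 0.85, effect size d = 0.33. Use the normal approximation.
n = 99

Sample size formula (one-sample t-test, normal approximation):
n = ((z_{α/2} + z_β) / d)²

z_{α/2} = 2.241 (for α = 0.025, two-sided)
z_β = 1.036 (for power = 0.85)
d = 0.33

n = ((2.241 + 1.036) / 0.33)²
n = (9.930)²
n ≈ 98.60
Round up to the next whole number: n = 99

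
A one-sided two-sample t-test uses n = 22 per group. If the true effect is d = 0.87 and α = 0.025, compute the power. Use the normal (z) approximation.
Power ≈ 0.82

Power calculation (two-sample t-test, normal approximation):
z_β = d · √(n/2) - z_α
z_β = 0.87 · √(22/2) - 1.960
z_β = 0.87 · 3.317 - 1.960
z_β = 0.925

Power = Φ(z_β) = Φ(0.925) ≈ 0.823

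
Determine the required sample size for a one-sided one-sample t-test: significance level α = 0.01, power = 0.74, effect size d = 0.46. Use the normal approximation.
n = 42

Sample size formula (one-sample t-test, normal approximation):
n = ((z_α + z_β) / d)²

z_α = 2.326 (for α = 0.01, one-sided)
z_β = 0.643 (for power = 0.74)
d = 0.46

n = ((2.326 + 0.643) / 0.46)²
n = (6.454)²
n ≈ 41.65
Round up to the next whole number: n = 42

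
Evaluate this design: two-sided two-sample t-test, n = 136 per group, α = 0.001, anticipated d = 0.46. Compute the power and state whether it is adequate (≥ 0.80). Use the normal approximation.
Power ≈ 0.69; the study is underpowered (power < 0.80)

Power calculation (two-sample t-test, normal approximation):
z_β = d · √(n/2) - z_{α/2}
z_β = 0.46 · √(136/2) - 3.291
z_β = 0.46 · 8.246 - 3.291
z_β = 0.503

Power = Φ(z_β) = Φ(0.503) ≈ 0.692

Effect size d = 0.46 is small by Cohen's convention (0.2/0.5/0.8).

Threshold: power ≥ 0.80 is conventionally adequate.
Power ≈ 0.69 → the study is underpowered (power < 0.80).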